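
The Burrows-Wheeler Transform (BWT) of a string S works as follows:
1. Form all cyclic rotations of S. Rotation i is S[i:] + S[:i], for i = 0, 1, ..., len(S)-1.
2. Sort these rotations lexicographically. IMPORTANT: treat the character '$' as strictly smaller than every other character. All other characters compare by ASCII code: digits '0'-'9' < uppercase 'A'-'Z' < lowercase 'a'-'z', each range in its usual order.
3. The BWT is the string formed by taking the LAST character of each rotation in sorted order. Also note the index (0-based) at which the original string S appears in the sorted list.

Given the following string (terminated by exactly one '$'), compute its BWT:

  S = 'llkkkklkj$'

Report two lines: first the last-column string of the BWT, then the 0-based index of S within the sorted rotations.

All 10 rotations (rotation i = S[i:]+S[:i]):
  rot[0] = llkkkklkj$
  rot[1] = lkkkklkj$l
  rot[2] = kkkklkj$ll
  rot[3] = kkklkj$llk
  rot[4] = kklkj$llkk
  rot[5] = klkj$llkkk
  rot[6] = lkj$llkkkk
  rot[7] = kj$llkkkkl
  rot[8] = j$llkkkklk
  rot[9] = $llkkkklkj
Sorted (with $ < everything):
  sorted[0] = $llkkkklkj  (last char: 'j')
  sorted[1] = j$llkkkklk  (last char: 'k')
  sorted[2] = kj$llkkkkl  (last char: 'l')
  sorted[3] = kkkklkj$ll  (last char: 'l')
  sorted[4] = kkklkj$llk  (last char: 'k')
  sorted[5] = kklkj$llkk  (last char: 'k')
  sorted[6] = klkj$llkkk  (last char: 'k')
  sorted[7] = lkj$llkkkk  (last char: 'k')
  sorted[8] = lkkkklkj$l  (last char: 'l')
  sorted[9] = llkkkklkj$  (last char: '$')
Last column: jkllkkkkl$
Original string S is at sorted index 9

Answer: jkllkkkkl$
9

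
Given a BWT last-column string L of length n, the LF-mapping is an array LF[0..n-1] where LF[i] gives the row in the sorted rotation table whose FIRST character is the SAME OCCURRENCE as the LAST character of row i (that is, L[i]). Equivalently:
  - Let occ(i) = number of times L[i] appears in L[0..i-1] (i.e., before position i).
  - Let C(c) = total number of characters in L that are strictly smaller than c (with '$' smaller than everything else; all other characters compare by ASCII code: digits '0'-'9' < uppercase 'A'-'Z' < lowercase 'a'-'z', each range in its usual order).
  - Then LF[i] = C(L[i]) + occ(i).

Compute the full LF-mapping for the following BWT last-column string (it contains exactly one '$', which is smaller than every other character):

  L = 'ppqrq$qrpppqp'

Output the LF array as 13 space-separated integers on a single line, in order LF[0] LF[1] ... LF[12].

Answer: 1 2 7 11 8 0 9 12 3 4 5 10 6

Derivation:
Char counts: '$':1, 'p':6, 'q':4, 'r':2
C (first-col start): C('$')=0, C('p')=1, C('q')=7, C('r')=11
L[0]='p': occ=0, LF[0]=C('p')+0=1+0=1
L[1]='p': occ=1, LF[1]=C('p')+1=1+1=2
L[2]='q': occ=0, LF[2]=C('q')+0=7+0=7
L[3]='r': occ=0, LF[3]=C('r')+0=11+0=11
L[4]='q': occ=1, LF[4]=C('q')+1=7+1=8
L[5]='$': occ=0, LF[5]=C('$')+0=0+0=0
L[6]='q': occ=2, LF[6]=C('q')+2=7+2=9
L[7]='r': occ=1, LF[7]=C('r')+1=11+1=12
L[8]='p': occ=2, LF[8]=C('p')+2=1+2=3
L[9]='p': occ=3, LF[9]=C('p')+3=1+3=4
L[10]='p': occ=4, LF[10]=C('p')+4=1+4=5
L[11]='q': occ=3, LF[11]=C('q')+3=7+3=10
L[12]='p': occ=5, LF[12]=C('p')+5=1+5=6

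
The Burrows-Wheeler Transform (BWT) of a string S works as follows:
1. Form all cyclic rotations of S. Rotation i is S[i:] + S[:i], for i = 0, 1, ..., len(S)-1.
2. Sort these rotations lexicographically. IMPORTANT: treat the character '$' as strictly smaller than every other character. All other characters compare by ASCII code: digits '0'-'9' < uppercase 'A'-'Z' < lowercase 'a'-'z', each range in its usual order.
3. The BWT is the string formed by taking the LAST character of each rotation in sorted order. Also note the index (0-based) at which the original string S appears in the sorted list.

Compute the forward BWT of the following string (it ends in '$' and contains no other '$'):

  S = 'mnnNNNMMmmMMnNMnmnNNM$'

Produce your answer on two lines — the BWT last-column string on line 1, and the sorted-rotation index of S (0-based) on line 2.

Answer: MNNmMMNNNnnNnmMn$MmnMm
16

Derivation:
All 22 rotations (rotation i = S[i:]+S[:i]):
  rot[0] = mnnNNNMMmmMMnNMnmnNNM$
  rot[1] = nnNNNMMmmMMnNMnmnNNM$m
  rot[2] = nNNNMMmmMMnNMnmnNNM$mn
  rot[3] = NNNMMmmMMnNMnmnNNM$mnn
  rot[4] = NNMMmmMMnNMnmnNNM$mnnN
  rot[5] = NMMmmMMnNMnmnNNM$mnnNN
  rot[6] = MMmmMMnNMnmnNNM$mnnNNN
  rot[7] = MmmMMnNMnmnNNM$mnnNNNM
  rot[8] = mmMMnNMnmnNNM$mnnNNNMM
  rot[9] = mMMnNMnmnNNM$mnnNNNMMm
  rot[10] = MMnNMnmnNNM$mnnNNNMMmm
  rot[11] = MnNMnmnNNM$mnnNNNMMmmM
  rot[12] = nNMnmnNNM$mnnNNNMMmmMM
  rot[13] = NMnmnNNM$mnnNNNMMmmMMn
  rot[14] = MnmnNNM$mnnNNNMMmmMMnN
  rot[15] = nmnNNM$mnnNNNMMmmMMnNM
  rot[16] = mnNNM$mnnNNNMMmmMMnNMn
  rot[17] = nNNM$mnnNNNMMmmMMnNMnm
  rot[18] = NNM$mnnNNNMMmmMMnNMnmn
  rot[19] = NM$mnnNNNMMmmMMnNMnmnN
  rot[20] = M$mnnNNNMMmmMMnNMnmnNN
  rot[21] = $mnnNNNMMmmMMnNMnmnNNM
Sorted (with $ < everything):
  sorted[0] = $mnnNNNMMmmMMnNMnmnNNM  (last char: 'M')
  sorted[1] = M$mnnNNNMMmmMMnNMnmnNN  (last char: 'N')
  sorted[2] = MMmmMMnNMnmnNNM$mnnNNN  (last char: 'N')
  sorted[3] = MMnNMnmnNNM$mnnNNNMMmm  (last char: 'm')
  sorted[4] = MmmMMnNMnmnNNM$mnnNNNM  (last char: 'M')
  sorted[5] = MnNMnmnNNM$mnnNNNMMmmM  (last char: 'M')
  sorted[6] = MnmnNNM$mnnNNNMMmmMMnN  (last char: 'N')
  sorted[7] = NM$mnnNNNMMmmMMnNMnmnN  (last char: 'N')
  sorted[8] = NMMmmMMnNMnmnNNM$mnnNN  (last char: 'N')
  sorted[9] = NMnmnNNM$mnnNNNMMmmMMn  (last char: 'n')
  sorted[10] = NNM$mnnNNNMMmmMMnNMnmn  (last char: 'n')
  sorted[11] = NNMMmmMMnNMnmnNNM$mnnN  (last char: 'N')
  sorted[12] = NNNMMmmMMnNMnmnNNM$mnn  (last char: 'n')
  sorted[13] = mMMnNMnmnNNM$mnnNNNMMm  (last char: 'm')
  sorted[14] = mmMMnNMnmnNNM$mnnNNNMM  (last char: 'M')
  sorted[15] = mnNNM$mnnNNNMMmmMMnNMn  (last char: 'n')
  sorted[16] = mnnNNNMMmmMMnNMnmnNNM$  (last char: '$')
  sorted[17] = nNMnmnNNM$mnnNNNMMmmMM  (last char: 'M')
  sorted[18] = nNNM$mnnNNNMMmmMMnNMnm  (last char: 'm')
  sorted[19] = nNNNMMmmMMnNMnmnNNM$mn  (last char: 'n')
  sorted[20] = nmnNNM$mnnNNNMMmmMMnNM  (last char: 'M')
  sorted[21] = nnNNNMMmmMMnNMnmnNNM$m  (last char: 'm')
Last column: MNNmMMNNNnnNnmMn$MmnMm
Original string S is at sorted index 16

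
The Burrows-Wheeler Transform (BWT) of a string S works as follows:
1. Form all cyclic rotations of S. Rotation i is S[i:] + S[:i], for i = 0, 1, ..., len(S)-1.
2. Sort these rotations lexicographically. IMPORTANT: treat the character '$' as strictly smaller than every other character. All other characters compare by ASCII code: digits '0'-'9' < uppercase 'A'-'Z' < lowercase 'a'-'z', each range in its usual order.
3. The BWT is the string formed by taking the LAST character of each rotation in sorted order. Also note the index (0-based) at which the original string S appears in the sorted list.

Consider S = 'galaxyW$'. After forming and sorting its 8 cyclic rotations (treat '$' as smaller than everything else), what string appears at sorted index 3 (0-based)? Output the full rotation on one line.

All 8 rotations (rotation i = S[i:]+S[:i]):
  rot[0] = galaxyW$
  rot[1] = alaxyW$g
  rot[2] = laxyW$ga
  rot[3] = axyW$gal
  rot[4] = xyW$gala
  rot[5] = yW$galax
  rot[6] = W$galaxy
  rot[7] = $galaxyW
Sorted (with $ < everything):
  sorted[0] = $galaxyW
  sorted[1] = W$galaxy
  sorted[2] = alaxyW$g
  sorted[3] = axyW$gal
  sorted[4] = galaxyW$
  sorted[5] = laxyW$ga
  sorted[6] = xyW$gala
  sorted[7] = yW$galax
sorted[3] = axyW$gal

Answer: axyW$gal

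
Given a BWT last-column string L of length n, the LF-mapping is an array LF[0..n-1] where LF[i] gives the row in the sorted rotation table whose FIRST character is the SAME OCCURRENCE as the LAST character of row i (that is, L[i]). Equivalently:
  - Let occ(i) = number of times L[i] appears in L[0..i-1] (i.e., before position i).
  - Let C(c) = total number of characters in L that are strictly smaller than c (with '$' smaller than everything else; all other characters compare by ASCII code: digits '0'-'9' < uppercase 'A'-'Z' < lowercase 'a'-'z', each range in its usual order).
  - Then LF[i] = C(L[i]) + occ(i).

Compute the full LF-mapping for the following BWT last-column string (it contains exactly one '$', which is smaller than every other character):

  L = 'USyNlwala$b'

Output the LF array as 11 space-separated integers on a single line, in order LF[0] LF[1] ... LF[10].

Char counts: '$':1, 'N':1, 'S':1, 'U':1, 'a':2, 'b':1, 'l':2, 'w':1, 'y':1
C (first-col start): C('$')=0, C('N')=1, C('S')=2, C('U')=3, C('a')=4, C('b')=6, C('l')=7, C('w')=9, C('y')=10
L[0]='U': occ=0, LF[0]=C('U')+0=3+0=3
L[1]='S': occ=0, LF[1]=C('S')+0=2+0=2
L[2]='y': occ=0, LF[2]=C('y')+0=10+0=10
L[3]='N': occ=0, LF[3]=C('N')+0=1+0=1
L[4]='l': occ=0, LF[4]=C('l')+0=7+0=7
L[5]='w': occ=0, LF[5]=C('w')+0=9+0=9
L[6]='a': occ=0, LF[6]=C('a')+0=4+0=4
L[7]='l': occ=1, LF[7]=C('l')+1=7+1=8
L[8]='a': occ=1, LF[8]=C('a')+1=4+1=5
L[9]='$': occ=0, LF[9]=C('$')+0=0+0=0
L[10]='b': occ=0, LF[10]=C('b')+0=6+0=6

Answer: 3 2 10 1 7 9 4 8 5 0 6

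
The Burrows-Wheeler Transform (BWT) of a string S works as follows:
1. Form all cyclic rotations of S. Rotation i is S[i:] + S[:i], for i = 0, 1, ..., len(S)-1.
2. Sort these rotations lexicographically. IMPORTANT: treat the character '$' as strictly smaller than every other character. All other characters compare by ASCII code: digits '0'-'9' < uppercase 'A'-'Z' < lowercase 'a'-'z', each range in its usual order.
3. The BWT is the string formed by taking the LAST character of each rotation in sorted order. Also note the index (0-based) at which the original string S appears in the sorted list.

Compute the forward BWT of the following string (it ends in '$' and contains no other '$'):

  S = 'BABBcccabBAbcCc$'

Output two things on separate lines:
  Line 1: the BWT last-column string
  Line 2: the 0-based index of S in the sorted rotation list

Answer: cBB$bABccaACbccB
3

Derivation:
All 16 rotations (rotation i = S[i:]+S[:i]):
  rot[0] = BABBcccabBAbcCc$
  rot[1] = ABBcccabBAbcCc$B
  rot[2] = BBcccabBAbcCc$BA
  rot[3] = BcccabBAbcCc$BAB
  rot[4] = cccabBAbcCc$BABB
  rot[5] = ccabBAbcCc$BABBc
  rot[6] = cabBAbcCc$BABBcc
  rot[7] = abBAbcCc$BABBccc
  rot[8] = bBAbcCc$BABBccca
  rot[9] = BAbcCc$BABBcccab
  rot[10] = AbcCc$BABBcccabB
  rot[11] = bcCc$BABBcccabBA
  rot[12] = cCc$BABBcccabBAb
  rot[13] = Cc$BABBcccabBAbc
  rot[14] = c$BABBcccabBAbcC
  rot[15] = $BABBcccabBAbcCc
Sorted (with $ < everything):
  sorted[0] = $BABBcccabBAbcCc  (last char: 'c')
  sorted[1] = ABBcccabBAbcCc$B  (last char: 'B')
  sorted[2] = AbcCc$BABBcccabB  (last char: 'B')
  sorted[3] = BABBcccabBAbcCc$  (last char: '$')
  sorted[4] = BAbcCc$BABBcccab  (last char: 'b')
  sorted[5] = BBcccabBAbcCc$BA  (last char: 'A')
  sorted[6] = BcccabBAbcCc$BAB  (last char: 'B')
  sorted[7] = Cc$BABBcccabBAbc  (last char: 'c')
  sorted[8] = abBAbcCc$BABBccc  (last char: 'c')
  sorted[9] = bBAbcCc$BABBccca  (last char: 'a')
  sorted[10] = bcCc$BABBcccabBA  (last char: 'A')
  sorted[11] = c$BABBcccabBAbcC  (last char: 'C')
  sorted[12] = cCc$BABBcccabBAb  (last char: 'b')
  sorted[13] = cabBAbcCc$BABBcc  (last char: 'c')
  sorted[14] = ccabBAbcCc$BABBc  (last char: 'c')
  sorted[15] = cccabBAbcCc$BABB  (last char: 'B')
Last column: cBB$bABccaACbccB
Original string S is at sorted index 3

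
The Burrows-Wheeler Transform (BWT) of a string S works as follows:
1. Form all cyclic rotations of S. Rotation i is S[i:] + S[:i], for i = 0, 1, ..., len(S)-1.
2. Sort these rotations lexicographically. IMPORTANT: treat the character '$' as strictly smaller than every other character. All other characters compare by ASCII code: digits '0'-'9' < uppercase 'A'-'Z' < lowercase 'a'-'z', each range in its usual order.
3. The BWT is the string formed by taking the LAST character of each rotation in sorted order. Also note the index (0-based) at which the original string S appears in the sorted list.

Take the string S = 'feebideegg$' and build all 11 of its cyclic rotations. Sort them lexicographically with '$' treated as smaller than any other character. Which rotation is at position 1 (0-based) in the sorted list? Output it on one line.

All 11 rotations (rotation i = S[i:]+S[:i]):
  rot[0] = feebideegg$
  rot[1] = eebideegg$f
  rot[2] = ebideegg$fe
  rot[3] = bideegg$fee
  rot[4] = ideegg$feeb
  rot[5] = deegg$feebi
  rot[6] = eegg$feebid
  rot[7] = egg$feebide
  rot[8] = gg$feebidee
  rot[9] = g$feebideeg
  rot[10] = $feebideegg
Sorted (with $ < everything):
  sorted[0] = $feebideegg
  sorted[1] = bideegg$fee
  sorted[2] = deegg$feebi
  sorted[3] = ebideegg$fe
  sorted[4] = eebideegg$f
  sorted[5] = eegg$feebid
  sorted[6] = egg$feebide
  sorted[7] = feebideegg$
  sorted[8] = g$feebideeg
  sorted[9] = gg$feebidee
  sorted[10] = ideegg$feeb
sorted[1] = bideegg$fee

Answer: bideegg$fee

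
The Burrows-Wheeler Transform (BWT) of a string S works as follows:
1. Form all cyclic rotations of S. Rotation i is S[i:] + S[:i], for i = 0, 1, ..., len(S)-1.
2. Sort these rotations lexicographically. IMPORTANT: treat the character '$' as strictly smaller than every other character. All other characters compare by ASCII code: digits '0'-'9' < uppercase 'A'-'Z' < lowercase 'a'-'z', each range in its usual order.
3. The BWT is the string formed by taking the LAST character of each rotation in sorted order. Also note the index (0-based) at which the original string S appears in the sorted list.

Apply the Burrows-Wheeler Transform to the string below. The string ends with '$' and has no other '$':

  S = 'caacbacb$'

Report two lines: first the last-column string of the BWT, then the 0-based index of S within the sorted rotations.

Answer: bcbacc$aa
6

Derivation:
All 9 rotations (rotation i = S[i:]+S[:i]):
  rot[0] = caacbacb$
  rot[1] = aacbacb$c
  rot[2] = acbacb$ca
  rot[3] = cbacb$caa
  rot[4] = bacb$caac
  rot[5] = acb$caacb
  rot[6] = cb$caacba
  rot[7] = b$caacbac
  rot[8] = $caacbacb
Sorted (with $ < everything):
  sorted[0] = $caacbacb  (last char: 'b')
  sorted[1] = aacbacb$c  (last char: 'c')
  sorted[2] = acb$caacb  (last char: 'b')
  sorted[3] = acbacb$ca  (last char: 'a')
  sorted[4] = b$caacbac  (last char: 'c')
  sorted[5] = bacb$caac  (last char: 'c')
  sorted[6] = caacbacb$  (last char: '$')
  sorted[7] = cb$caacba  (last char: 'a')
  sorted[8] = cbacb$caa  (last char: 'a')
Last column: bcbacc$aa
Original string S is at sorted index 6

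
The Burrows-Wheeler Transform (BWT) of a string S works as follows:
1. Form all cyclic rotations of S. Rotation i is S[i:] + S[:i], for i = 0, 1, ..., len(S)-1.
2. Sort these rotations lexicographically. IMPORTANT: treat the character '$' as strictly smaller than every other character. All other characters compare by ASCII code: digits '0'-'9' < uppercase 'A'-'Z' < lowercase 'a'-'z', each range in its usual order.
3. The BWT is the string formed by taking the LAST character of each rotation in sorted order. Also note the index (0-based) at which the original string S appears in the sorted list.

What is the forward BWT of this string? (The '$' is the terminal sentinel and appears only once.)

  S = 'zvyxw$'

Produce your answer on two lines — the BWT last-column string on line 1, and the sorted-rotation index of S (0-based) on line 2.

Answer: wzxyv$
5

Derivation:
All 6 rotations (rotation i = S[i:]+S[:i]):
  rot[0] = zvyxw$
  rot[1] = vyxw$z
  rot[2] = yxw$zv
  rot[3] = xw$zvy
  rot[4] = w$zvyx
  rot[5] = $zvyxw
Sorted (with $ < everything):
  sorted[0] = $zvyxw  (last char: 'w')
  sorted[1] = vyxw$z  (last char: 'z')
  sorted[2] = w$zvyx  (last char: 'x')
  sorted[3] = xw$zvy  (last char: 'y')
  sorted[4] = yxw$zv  (last char: 'v')
  sorted[5] = zvyxw$  (last char: '$')
Last column: wzxyv$
Original string S is at sorted index 5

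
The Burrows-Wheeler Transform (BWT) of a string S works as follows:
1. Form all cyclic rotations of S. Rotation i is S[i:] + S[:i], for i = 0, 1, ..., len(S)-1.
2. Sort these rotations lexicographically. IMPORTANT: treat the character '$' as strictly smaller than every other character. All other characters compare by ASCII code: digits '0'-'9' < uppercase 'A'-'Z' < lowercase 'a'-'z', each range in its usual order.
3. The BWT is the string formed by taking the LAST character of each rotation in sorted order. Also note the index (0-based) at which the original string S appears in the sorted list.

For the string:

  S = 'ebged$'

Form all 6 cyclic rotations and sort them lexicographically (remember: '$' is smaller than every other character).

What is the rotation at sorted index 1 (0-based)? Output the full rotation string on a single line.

All 6 rotations (rotation i = S[i:]+S[:i]):
  rot[0] = ebged$
  rot[1] = bged$e
  rot[2] = ged$eb
  rot[3] = ed$ebg
  rot[4] = d$ebge
  rot[5] = $ebged
Sorted (with $ < everything):
  sorted[0] = $ebged
  sorted[1] = bged$e
  sorted[2] = d$ebge
  sorted[3] = ebged$
  sorted[4] = ed$ebg
  sorted[5] = ged$eb
sorted[1] = bged$e

Answer: bged$e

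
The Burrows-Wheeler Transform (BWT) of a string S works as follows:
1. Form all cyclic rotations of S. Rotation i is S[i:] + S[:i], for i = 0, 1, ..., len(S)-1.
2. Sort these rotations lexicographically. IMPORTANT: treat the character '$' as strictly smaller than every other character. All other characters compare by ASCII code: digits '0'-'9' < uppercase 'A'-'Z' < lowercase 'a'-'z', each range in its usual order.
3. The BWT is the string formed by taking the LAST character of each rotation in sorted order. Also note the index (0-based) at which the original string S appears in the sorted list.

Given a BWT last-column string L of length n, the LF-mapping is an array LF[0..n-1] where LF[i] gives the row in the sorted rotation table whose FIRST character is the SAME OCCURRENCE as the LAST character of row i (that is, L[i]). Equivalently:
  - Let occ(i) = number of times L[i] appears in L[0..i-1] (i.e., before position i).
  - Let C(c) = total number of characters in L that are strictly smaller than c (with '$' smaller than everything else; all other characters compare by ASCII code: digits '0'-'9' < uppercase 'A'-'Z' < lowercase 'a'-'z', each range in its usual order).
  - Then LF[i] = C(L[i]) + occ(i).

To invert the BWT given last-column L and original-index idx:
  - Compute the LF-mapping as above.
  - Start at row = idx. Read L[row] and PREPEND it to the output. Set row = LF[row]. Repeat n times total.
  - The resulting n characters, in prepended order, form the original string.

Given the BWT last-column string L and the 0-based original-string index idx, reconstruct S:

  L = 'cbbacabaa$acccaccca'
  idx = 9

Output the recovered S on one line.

LF mapping: 11 8 9 1 12 2 10 3 4 0 5 13 14 15 6 16 17 18 7
Walk LF starting at row 9, prepending L[row]:
  step 1: row=9, L[9]='$', prepend. Next row=LF[9]=0
  step 2: row=0, L[0]='c', prepend. Next row=LF[0]=11
  step 3: row=11, L[11]='c', prepend. Next row=LF[11]=13
  step 4: row=13, L[13]='c', prepend. Next row=LF[13]=15
  step 5: row=15, L[15]='c', prepend. Next row=LF[15]=16
  step 6: row=16, L[16]='c', prepend. Next row=LF[16]=17
  step 7: row=17, L[17]='c', prepend. Next row=LF[17]=18
  step 8: row=18, L[18]='a', prepend. Next row=LF[18]=7
  step 9: row=7, L[7]='a', prepend. Next row=LF[7]=3
  step 10: row=3, L[3]='a', prepend. Next row=LF[3]=1
  step 11: row=1, L[1]='b', prepend. Next row=LF[1]=8
  step 12: row=8, L[8]='a', prepend. Next row=LF[8]=4
  step 13: row=4, L[4]='c', prepend. Next row=LF[4]=12
  step 14: row=12, L[12]='c', prepend. Next row=LF[12]=14
  step 15: row=14, L[14]='a', prepend. Next row=LF[14]=6
  step 16: row=6, L[6]='b', prepend. Next row=LF[6]=10
  step 17: row=10, L[10]='a', prepend. Next row=LF[10]=5
  step 18: row=5, L[5]='a', prepend. Next row=LF[5]=2
  step 19: row=2, L[2]='b', prepend. Next row=LF[2]=9
Reversed output: baabaccabaaacccccc$

Answer: baabaccabaaacccccc$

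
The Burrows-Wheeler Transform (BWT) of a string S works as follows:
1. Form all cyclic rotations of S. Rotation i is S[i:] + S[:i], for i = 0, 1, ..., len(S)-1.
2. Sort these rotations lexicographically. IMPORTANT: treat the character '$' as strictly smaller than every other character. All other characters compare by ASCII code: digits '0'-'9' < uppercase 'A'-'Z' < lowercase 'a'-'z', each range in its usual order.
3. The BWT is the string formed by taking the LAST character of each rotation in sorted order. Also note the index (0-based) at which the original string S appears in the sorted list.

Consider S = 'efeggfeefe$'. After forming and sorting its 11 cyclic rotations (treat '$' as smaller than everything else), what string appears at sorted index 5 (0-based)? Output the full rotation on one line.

All 11 rotations (rotation i = S[i:]+S[:i]):
  rot[0] = efeggfeefe$
  rot[1] = feggfeefe$e
  rot[2] = eggfeefe$ef
  rot[3] = ggfeefe$efe
  rot[4] = gfeefe$efeg
  rot[5] = feefe$efegg
  rot[6] = eefe$efeggf
  rot[7] = efe$efeggfe
  rot[8] = fe$efeggfee
  rot[9] = e$efeggfeef
  rot[10] = $efeggfeefe
Sorted (with $ < everything):
  sorted[0] = $efeggfeefe
  sorted[1] = e$efeggfeef
  sorted[2] = eefe$efeggf
  sorted[3] = efe$efeggfe
  sorted[4] = efeggfeefe$
  sorted[5] = eggfeefe$ef
  sorted[6] = fe$efeggfee
  sorted[7] = feefe$efegg
  sorted[8] = feggfeefe$e
  sorted[9] = gfeefe$efeg
  sorted[10] = ggfeefe$efe
sorted[5] = eggfeefe$ef

Answer: eggfeefe$ef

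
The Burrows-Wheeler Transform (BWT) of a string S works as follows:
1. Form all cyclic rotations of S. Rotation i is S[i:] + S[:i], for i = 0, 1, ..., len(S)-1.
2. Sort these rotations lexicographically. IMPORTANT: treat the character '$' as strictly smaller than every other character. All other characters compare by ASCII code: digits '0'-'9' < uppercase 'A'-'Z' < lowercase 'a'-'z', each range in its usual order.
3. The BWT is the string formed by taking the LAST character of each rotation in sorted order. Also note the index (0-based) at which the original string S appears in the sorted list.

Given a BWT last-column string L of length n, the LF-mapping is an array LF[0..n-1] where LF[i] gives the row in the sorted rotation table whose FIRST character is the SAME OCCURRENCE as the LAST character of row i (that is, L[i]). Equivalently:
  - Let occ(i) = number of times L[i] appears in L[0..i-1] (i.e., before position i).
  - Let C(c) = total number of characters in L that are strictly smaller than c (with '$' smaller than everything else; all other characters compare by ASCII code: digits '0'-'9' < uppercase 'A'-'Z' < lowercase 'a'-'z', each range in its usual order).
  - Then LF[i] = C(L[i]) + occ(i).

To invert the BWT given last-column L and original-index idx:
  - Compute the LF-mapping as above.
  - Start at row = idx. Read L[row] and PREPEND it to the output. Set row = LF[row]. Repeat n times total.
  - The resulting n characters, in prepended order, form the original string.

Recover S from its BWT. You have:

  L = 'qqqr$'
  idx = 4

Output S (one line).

Answer: rqqq$

Derivation:
LF mapping: 1 2 3 4 0
Walk LF starting at row 4, prepending L[row]:
  step 1: row=4, L[4]='$', prepend. Next row=LF[4]=0
  step 2: row=0, L[0]='q', prepend. Next row=LF[0]=1
  step 3: row=1, L[1]='q', prepend. Next row=LF[1]=2
  step 4: row=2, L[2]='q', prepend. Next row=LF[2]=3
  step 5: row=3, L[3]='r', prepend. Next row=LF[3]=4
Reversed output: rqqq$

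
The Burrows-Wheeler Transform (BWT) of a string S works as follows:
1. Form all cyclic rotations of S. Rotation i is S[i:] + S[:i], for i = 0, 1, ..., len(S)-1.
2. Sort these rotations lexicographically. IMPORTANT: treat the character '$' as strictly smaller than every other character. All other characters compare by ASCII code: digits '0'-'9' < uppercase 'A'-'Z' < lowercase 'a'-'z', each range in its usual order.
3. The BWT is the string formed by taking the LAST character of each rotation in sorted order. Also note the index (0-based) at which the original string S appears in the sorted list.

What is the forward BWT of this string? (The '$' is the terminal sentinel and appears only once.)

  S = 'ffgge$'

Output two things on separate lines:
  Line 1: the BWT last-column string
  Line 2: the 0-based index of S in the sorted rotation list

All 6 rotations (rotation i = S[i:]+S[:i]):
  rot[0] = ffgge$
  rot[1] = fgge$f
  rot[2] = gge$ff
  rot[3] = ge$ffg
  rot[4] = e$ffgg
  rot[5] = $ffgge
Sorted (with $ < everything):
  sorted[0] = $ffgge  (last char: 'e')
  sorted[1] = e$ffgg  (last char: 'g')
  sorted[2] = ffgge$  (last char: '$')
  sorted[3] = fgge$f  (last char: 'f')
  sorted[4] = ge$ffg  (last char: 'g')
  sorted[5] = gge$ff  (last char: 'f')
Last column: eg$fgf
Original string S is at sorted index 2

Answer: eg$fgf
2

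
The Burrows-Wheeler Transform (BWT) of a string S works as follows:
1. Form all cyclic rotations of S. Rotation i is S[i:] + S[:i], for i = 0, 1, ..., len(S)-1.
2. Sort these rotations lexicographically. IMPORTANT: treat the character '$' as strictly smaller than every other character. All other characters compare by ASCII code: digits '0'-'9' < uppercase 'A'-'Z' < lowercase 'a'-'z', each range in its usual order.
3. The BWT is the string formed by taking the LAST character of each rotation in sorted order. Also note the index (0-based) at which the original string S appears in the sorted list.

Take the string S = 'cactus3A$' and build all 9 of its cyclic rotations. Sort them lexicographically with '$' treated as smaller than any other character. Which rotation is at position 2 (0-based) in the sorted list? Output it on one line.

Answer: A$cactus3

Derivation:
All 9 rotations (rotation i = S[i:]+S[:i]):
  rot[0] = cactus3A$
  rot[1] = actus3A$c
  rot[2] = ctus3A$ca
  rot[3] = tus3A$cac
  rot[4] = us3A$cact
  rot[5] = s3A$cactu
  rot[6] = 3A$cactus
  rot[7] = A$cactus3
  rot[8] = $cactus3A
Sorted (with $ < everything):
  sorted[0] = $cactus3A
  sorted[1] = 3A$cactus
  sorted[2] = A$cactus3
  sorted[3] = actus3A$c
  sorted[4] = cactus3A$
  sorted[5] = ctus3A$ca
  sorted[6] = s3A$cactu
  sorted[7] = tus3A$cac
  sorted[8] = us3A$cact
sorted[2] = A$cactus3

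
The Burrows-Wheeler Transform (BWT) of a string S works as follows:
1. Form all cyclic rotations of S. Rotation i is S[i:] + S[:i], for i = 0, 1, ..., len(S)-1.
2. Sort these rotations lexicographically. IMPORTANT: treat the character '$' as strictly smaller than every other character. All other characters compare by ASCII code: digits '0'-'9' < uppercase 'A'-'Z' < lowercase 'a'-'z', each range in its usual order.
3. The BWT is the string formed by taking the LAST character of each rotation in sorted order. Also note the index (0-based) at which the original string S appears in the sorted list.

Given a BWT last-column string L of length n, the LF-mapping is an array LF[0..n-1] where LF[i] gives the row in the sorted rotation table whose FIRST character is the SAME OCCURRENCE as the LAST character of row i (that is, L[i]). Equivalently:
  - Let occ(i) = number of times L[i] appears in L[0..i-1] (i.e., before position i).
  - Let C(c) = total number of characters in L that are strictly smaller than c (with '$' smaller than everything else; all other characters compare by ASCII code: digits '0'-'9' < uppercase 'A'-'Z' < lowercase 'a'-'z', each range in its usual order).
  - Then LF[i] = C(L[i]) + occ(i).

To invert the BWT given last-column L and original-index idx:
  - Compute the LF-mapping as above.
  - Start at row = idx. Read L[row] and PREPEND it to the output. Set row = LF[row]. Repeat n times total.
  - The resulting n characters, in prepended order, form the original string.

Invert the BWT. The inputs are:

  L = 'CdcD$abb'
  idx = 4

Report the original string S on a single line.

LF mapping: 1 7 6 2 0 3 4 5
Walk LF starting at row 4, prepending L[row]:
  step 1: row=4, L[4]='$', prepend. Next row=LF[4]=0
  step 2: row=0, L[0]='C', prepend. Next row=LF[0]=1
  step 3: row=1, L[1]='d', prepend. Next row=LF[1]=7
  step 4: row=7, L[7]='b', prepend. Next row=LF[7]=5
  step 5: row=5, L[5]='a', prepend. Next row=LF[5]=3
  step 6: row=3, L[3]='D', prepend. Next row=LF[3]=2
  step 7: row=2, L[2]='c', prepend. Next row=LF[2]=6
  step 8: row=6, L[6]='b', prepend. Next row=LF[6]=4
Reversed output: bcDabdC$

Answer: bcDabdC$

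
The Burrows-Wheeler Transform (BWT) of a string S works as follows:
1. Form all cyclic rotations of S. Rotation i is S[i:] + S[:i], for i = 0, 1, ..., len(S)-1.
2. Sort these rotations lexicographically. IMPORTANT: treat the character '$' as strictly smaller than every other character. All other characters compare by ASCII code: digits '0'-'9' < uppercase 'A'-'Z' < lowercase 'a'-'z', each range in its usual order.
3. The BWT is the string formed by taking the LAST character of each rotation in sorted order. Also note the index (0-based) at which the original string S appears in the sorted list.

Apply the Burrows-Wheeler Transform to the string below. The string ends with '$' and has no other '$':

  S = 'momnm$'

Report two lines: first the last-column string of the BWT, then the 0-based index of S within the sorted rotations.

All 6 rotations (rotation i = S[i:]+S[:i]):
  rot[0] = momnm$
  rot[1] = omnm$m
  rot[2] = mnm$mo
  rot[3] = nm$mom
  rot[4] = m$momn
  rot[5] = $momnm
Sorted (with $ < everything):
  sorted[0] = $momnm  (last char: 'm')
  sorted[1] = m$momn  (last char: 'n')
  sorted[2] = mnm$mo  (last char: 'o')
  sorted[3] = momnm$  (last char: '$')
  sorted[4] = nm$mom  (last char: 'm')
  sorted[5] = omnm$m  (last char: 'm')
Last column: mno$mm
Original string S is at sorted index 3

Answer: mno$mm
3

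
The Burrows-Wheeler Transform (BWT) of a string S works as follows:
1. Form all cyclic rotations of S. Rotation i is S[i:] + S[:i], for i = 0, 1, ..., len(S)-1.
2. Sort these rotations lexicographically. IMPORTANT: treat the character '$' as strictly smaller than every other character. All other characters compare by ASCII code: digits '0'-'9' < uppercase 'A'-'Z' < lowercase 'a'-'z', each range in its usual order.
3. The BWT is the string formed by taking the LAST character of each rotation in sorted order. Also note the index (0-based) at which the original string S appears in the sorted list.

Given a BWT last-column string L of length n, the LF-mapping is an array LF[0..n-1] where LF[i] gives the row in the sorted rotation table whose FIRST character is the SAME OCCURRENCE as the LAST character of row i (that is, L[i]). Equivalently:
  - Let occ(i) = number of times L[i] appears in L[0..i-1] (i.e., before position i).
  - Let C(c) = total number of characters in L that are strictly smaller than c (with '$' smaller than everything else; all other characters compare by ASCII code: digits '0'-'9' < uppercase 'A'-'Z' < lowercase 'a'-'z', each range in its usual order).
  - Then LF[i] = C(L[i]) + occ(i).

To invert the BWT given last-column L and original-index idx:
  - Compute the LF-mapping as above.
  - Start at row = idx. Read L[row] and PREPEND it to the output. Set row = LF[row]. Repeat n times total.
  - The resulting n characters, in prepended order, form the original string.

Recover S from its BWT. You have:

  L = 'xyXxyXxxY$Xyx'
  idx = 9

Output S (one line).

LF mapping: 5 10 1 6 11 2 7 8 4 0 3 12 9
Walk LF starting at row 9, prepending L[row]:
  step 1: row=9, L[9]='$', prepend. Next row=LF[9]=0
  step 2: row=0, L[0]='x', prepend. Next row=LF[0]=5
  step 3: row=5, L[5]='X', prepend. Next row=LF[5]=2
  step 4: row=2, L[2]='X', prepend. Next row=LF[2]=1
  step 5: row=1, L[1]='y', prepend. Next row=LF[1]=10
  step 6: row=10, L[10]='X', prepend. Next row=LF[10]=3
  step 7: row=3, L[3]='x', prepend. Next row=LF[3]=6
  step 8: row=6, L[6]='x', prepend. Next row=LF[6]=7
  step 9: row=7, L[7]='x', prepend. Next row=LF[7]=8
  step 10: row=8, L[8]='Y', prepend. Next row=LF[8]=4
  step 11: row=4, L[4]='y', prepend. Next row=LF[4]=11
  step 12: row=11, L[11]='y', prepend. Next row=LF[11]=12
  step 13: row=12, L[12]='x', prepend. Next row=LF[12]=9
Reversed output: xyyYxxxXyXXx$

Answer: xyyYxxxXyXXx$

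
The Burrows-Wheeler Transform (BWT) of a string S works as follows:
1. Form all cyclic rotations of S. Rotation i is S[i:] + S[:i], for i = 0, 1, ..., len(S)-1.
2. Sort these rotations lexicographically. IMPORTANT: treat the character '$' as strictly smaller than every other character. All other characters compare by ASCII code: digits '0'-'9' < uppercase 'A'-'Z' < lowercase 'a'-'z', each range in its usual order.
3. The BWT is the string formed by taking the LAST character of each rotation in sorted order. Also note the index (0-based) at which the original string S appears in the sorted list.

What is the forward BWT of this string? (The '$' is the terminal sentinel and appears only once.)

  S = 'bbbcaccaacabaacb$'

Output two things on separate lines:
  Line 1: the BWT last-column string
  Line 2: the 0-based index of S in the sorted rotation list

Answer: bcbcaacca$bbcabaa
9

Derivation:
All 17 rotations (rotation i = S[i:]+S[:i]):
  rot[0] = bbbcaccaacabaacb$
  rot[1] = bbcaccaacabaacb$b
  rot[2] = bcaccaacabaacb$bb
  rot[3] = caccaacabaacb$bbb
  rot[4] = accaacabaacb$bbbc
  rot[5] = ccaacabaacb$bbbca
  rot[6] = caacabaacb$bbbcac
  rot[7] = aacabaacb$bbbcacc
  rot[8] = acabaacb$bbbcacca
  rot[9] = cabaacb$bbbcaccaa
  rot[10] = abaacb$bbbcaccaac
  rot[11] = baacb$bbbcaccaaca
  rot[12] = aacb$bbbcaccaacab
  rot[13] = acb$bbbcaccaacaba
  rot[14] = cb$bbbcaccaacabaa
  rot[15] = b$bbbcaccaacabaac
  rot[16] = $bbbcaccaacabaacb
Sorted (with $ < everything):
  sorted[0] = $bbbcaccaacabaacb  (last char: 'b')
  sorted[1] = aacabaacb$bbbcacc  (last char: 'c')
  sorted[2] = aacb$bbbcaccaacab  (last char: 'b')
  sorted[3] = abaacb$bbbcaccaac  (last char: 'c')
  sorted[4] = acabaacb$bbbcacca  (last char: 'a')
  sorted[5] = acb$bbbcaccaacaba  (last char: 'a')
  sorted[6] = accaacabaacb$bbbc  (last char: 'c')
  sorted[7] = b$bbbcaccaacabaac  (last char: 'c')
  sorted[8] = baacb$bbbcaccaaca  (last char: 'a')
  sorted[9] = bbbcaccaacabaacb$  (last char: '$')
  sorted[10] = bbcaccaacabaacb$b  (last char: 'b')
  sorted[11] = bcaccaacabaacb$bb  (last char: 'b')
  sorted[12] = caacabaacb$bbbcac  (last char: 'c')
  sorted[13] = cabaacb$bbbcaccaa  (last char: 'a')
  sorted[14] = caccaacabaacb$bbb  (last char: 'b')
  sorted[15] = cb$bbbcaccaacabaa  (last char: 'a')
  sorted[16] = ccaacabaacb$bbbca  (last char: 'a')
Last column: bcbcaacca$bbcabaa
Original string S is at sorted index 9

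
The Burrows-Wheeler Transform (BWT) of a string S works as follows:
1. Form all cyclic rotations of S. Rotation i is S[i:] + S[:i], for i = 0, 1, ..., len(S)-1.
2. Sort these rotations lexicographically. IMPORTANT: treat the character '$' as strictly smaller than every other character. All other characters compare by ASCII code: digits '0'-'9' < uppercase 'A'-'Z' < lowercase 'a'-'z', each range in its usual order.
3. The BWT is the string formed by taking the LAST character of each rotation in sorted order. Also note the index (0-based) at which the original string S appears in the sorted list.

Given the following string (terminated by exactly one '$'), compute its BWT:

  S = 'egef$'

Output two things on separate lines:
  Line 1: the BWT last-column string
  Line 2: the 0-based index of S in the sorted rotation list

Answer: fg$ee
2

Derivation:
All 5 rotations (rotation i = S[i:]+S[:i]):
  rot[0] = egef$
  rot[1] = gef$e
  rot[2] = ef$eg
  rot[3] = f$ege
  rot[4] = $egef
Sorted (with $ < everything):
  sorted[0] = $egef  (last char: 'f')
  sorted[1] = ef$eg  (last char: 'g')
  sorted[2] = egef$  (last char: '$')
  sorted[3] = f$ege  (last char: 'e')
  sorted[4] = gef$e  (last char: 'e')
Last column: fg$ee
Original string S is at sorted index 2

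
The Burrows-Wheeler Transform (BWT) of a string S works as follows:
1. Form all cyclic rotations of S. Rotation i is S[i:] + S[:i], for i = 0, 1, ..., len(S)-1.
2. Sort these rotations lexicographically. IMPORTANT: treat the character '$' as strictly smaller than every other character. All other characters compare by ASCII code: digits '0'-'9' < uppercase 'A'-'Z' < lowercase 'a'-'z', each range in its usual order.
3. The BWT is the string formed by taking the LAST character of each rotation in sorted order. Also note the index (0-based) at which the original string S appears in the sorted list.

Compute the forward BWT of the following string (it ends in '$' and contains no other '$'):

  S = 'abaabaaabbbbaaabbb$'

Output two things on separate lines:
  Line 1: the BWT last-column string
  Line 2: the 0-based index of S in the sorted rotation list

Answer: bbbbaaa$aabbaabbaba
7

Derivation:
All 19 rotations (rotation i = S[i:]+S[:i]):
  rot[0] = abaabaaabbbbaaabbb$
  rot[1] = baabaaabbbbaaabbb$a
  rot[2] = aabaaabbbbaaabbb$ab
  rot[3] = abaaabbbbaaabbb$aba
  rot[4] = baaabbbbaaabbb$abaa
  rot[5] = aaabbbbaaabbb$abaab
  rot[6] = aabbbbaaabbb$abaaba
  rot[7] = abbbbaaabbb$abaabaa
  rot[8] = bbbbaaabbb$abaabaaa
  rot[9] = bbbaaabbb$abaabaaab
  rot[10] = bbaaabbb$abaabaaabb
  rot[11] = baaabbb$abaabaaabbb
  rot[12] = aaabbb$abaabaaabbbb
  rot[13] = aabbb$abaabaaabbbba
  rot[14] = abbb$abaabaaabbbbaa
  rot[15] = bbb$abaabaaabbbbaaa
  rot[16] = bb$abaabaaabbbbaaab
  rot[17] = b$abaabaaabbbbaaabb
  rot[18] = $abaabaaabbbbaaabbb
Sorted (with $ < everything):
  sorted[0] = $abaabaaabbbbaaabbb  (last char: 'b')
  sorted[1] = aaabbb$abaabaaabbbb  (last char: 'b')
  sorted[2] = aaabbbbaaabbb$abaab  (last char: 'b')
  sorted[3] = aabaaabbbbaaabbb$ab  (last char: 'b')
  sorted[4] = aabbb$abaabaaabbbba  (last char: 'a')
  sorted[5] = aabbbbaaabbb$abaaba  (last char: 'a')
  sorted[6] = abaaabbbbaaabbb$aba  (last char: 'a')
  sorted[7] = abaabaaabbbbaaabbb$  (last char: '$')
  sorted[8] = abbb$abaabaaabbbbaa  (last char: 'a')
  sorted[9] = abbbbaaabbb$abaabaa  (last char: 'a')
  sorted[10] = b$abaabaaabbbbaaabb  (last char: 'b')
  sorted[11] = baaabbb$abaabaaabbb  (last char: 'b')
  sorted[12] = baaabbbbaaabbb$abaa  (last char: 'a')
  sorted[13] = baabaaabbbbaaabbb$a  (last char: 'a')
  sorted[14] = bb$abaabaaabbbbaaab  (last char: 'b')
  sorted[15] = bbaaabbb$abaabaaabb  (last char: 'b')
  sorted[16] = bbb$abaabaaabbbbaaa  (last char: 'a')
  sorted[17] = bbbaaabbb$abaabaaab  (last char: 'b')
  sorted[18] = bbbbaaabbb$abaabaaa  (last char: 'a')
Last column: bbbbaaa$aabbaabbaba
Original string S is at sorted index 7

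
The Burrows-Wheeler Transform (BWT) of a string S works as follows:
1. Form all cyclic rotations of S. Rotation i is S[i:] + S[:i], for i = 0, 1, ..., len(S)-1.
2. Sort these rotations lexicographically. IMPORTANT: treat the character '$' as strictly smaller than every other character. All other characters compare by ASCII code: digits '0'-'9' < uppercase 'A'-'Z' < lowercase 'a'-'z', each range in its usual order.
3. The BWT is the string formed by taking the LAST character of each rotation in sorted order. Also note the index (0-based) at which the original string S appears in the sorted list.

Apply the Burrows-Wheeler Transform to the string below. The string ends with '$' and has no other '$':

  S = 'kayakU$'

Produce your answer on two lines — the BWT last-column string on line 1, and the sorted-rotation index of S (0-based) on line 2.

All 7 rotations (rotation i = S[i:]+S[:i]):
  rot[0] = kayakU$
  rot[1] = ayakU$k
  rot[2] = yakU$ka
  rot[3] = akU$kay
  rot[4] = kU$kaya
  rot[5] = U$kayak
  rot[6] = $kayakU
Sorted (with $ < everything):
  sorted[0] = $kayakU  (last char: 'U')
  sorted[1] = U$kayak  (last char: 'k')
  sorted[2] = akU$kay  (last char: 'y')
  sorted[3] = ayakU$k  (last char: 'k')
  sorted[4] = kU$kaya  (last char: 'a')
  sorted[5] = kayakU$  (last char: '$')
  sorted[6] = yakU$ka  (last char: 'a')
Last column: Ukyka$a
Original string S is at sorted index 5

Answer: Ukyka$a
5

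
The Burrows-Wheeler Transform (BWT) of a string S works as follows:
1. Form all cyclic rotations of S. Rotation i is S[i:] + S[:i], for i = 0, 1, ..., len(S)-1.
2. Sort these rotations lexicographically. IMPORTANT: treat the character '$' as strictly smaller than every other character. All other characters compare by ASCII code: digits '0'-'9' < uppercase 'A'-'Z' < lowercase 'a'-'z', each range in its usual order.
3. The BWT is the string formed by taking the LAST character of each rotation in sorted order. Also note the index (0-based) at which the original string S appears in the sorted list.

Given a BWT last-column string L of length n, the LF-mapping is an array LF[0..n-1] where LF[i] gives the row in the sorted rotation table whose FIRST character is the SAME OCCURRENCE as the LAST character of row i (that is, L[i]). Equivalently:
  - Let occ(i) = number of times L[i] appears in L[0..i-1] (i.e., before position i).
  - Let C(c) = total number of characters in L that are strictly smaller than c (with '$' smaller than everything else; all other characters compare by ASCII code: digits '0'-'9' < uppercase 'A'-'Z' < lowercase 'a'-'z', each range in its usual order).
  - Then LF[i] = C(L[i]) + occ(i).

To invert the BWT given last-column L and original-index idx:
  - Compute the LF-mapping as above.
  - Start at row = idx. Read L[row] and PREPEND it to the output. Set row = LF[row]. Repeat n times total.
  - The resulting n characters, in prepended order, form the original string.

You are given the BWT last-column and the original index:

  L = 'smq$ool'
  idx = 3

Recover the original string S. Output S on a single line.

LF mapping: 6 2 5 0 3 4 1
Walk LF starting at row 3, prepending L[row]:
  step 1: row=3, L[3]='$', prepend. Next row=LF[3]=0
  step 2: row=0, L[0]='s', prepend. Next row=LF[0]=6
  step 3: row=6, L[6]='l', prepend. Next row=LF[6]=1
  step 4: row=1, L[1]='m', prepend. Next row=LF[1]=2
  step 5: row=2, L[2]='q', prepend. Next row=LF[2]=5
  step 6: row=5, L[5]='o', prepend. Next row=LF[5]=4
  step 7: row=4, L[4]='o', prepend. Next row=LF[4]=3
Reversed output: ooqmls$

Answer: ooqmls$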